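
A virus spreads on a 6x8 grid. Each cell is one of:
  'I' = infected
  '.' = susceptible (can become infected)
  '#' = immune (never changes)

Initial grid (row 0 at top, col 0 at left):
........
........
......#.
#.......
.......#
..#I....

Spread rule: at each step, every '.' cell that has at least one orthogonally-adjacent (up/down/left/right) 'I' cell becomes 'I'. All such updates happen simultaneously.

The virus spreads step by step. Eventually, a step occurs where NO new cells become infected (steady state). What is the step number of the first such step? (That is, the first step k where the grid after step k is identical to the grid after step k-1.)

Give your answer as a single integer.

Step 0 (initial): 1 infected
Step 1: +2 new -> 3 infected
Step 2: +4 new -> 7 infected
Step 3: +6 new -> 13 infected
Step 4: +9 new -> 22 infected
Step 5: +7 new -> 29 infected
Step 6: +6 new -> 35 infected
Step 7: +5 new -> 40 infected
Step 8: +3 new -> 43 infected
Step 9: +1 new -> 44 infected
Step 10: +0 new -> 44 infected

Answer: 10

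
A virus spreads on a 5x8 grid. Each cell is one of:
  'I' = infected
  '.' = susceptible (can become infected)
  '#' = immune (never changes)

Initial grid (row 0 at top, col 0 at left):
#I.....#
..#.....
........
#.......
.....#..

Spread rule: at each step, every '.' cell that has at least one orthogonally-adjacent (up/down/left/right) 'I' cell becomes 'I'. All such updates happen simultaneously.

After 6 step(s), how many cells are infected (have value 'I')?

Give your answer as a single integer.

Step 0 (initial): 1 infected
Step 1: +2 new -> 3 infected
Step 2: +3 new -> 6 infected
Step 3: +5 new -> 11 infected
Step 4: +5 new -> 16 infected
Step 5: +6 new -> 22 infected
Step 6: +4 new -> 26 infected

Answer: 26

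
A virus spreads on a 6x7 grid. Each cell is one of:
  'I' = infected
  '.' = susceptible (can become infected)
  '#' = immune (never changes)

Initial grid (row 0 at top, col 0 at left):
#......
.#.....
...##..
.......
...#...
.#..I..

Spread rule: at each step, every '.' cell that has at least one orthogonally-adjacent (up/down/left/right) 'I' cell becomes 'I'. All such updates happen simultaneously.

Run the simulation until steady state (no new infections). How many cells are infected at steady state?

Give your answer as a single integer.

Answer: 36

Derivation:
Step 0 (initial): 1 infected
Step 1: +3 new -> 4 infected
Step 2: +4 new -> 8 infected
Step 3: +4 new -> 12 infected
Step 4: +4 new -> 16 infected
Step 5: +5 new -> 21 infected
Step 6: +7 new -> 28 infected
Step 7: +5 new -> 33 infected
Step 8: +3 new -> 36 infected
Step 9: +0 new -> 36 infected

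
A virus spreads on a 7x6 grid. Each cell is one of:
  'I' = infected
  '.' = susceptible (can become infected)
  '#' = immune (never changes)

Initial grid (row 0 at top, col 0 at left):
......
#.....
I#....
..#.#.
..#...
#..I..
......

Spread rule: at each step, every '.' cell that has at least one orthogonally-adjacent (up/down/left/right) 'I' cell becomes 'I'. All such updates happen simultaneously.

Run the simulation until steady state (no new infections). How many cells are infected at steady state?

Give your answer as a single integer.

Answer: 36

Derivation:
Step 0 (initial): 2 infected
Step 1: +5 new -> 7 infected
Step 2: +8 new -> 15 infected
Step 3: +5 new -> 20 infected
Step 4: +5 new -> 25 infected
Step 5: +4 new -> 29 infected
Step 6: +4 new -> 33 infected
Step 7: +2 new -> 35 infected
Step 8: +1 new -> 36 infected
Step 9: +0 new -> 36 infected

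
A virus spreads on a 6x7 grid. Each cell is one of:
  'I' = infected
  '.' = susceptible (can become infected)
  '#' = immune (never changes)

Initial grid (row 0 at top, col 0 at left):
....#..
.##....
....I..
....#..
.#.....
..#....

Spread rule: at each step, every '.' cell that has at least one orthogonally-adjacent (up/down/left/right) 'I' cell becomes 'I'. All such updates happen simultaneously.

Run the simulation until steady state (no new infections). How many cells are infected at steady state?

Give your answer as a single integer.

Step 0 (initial): 1 infected
Step 1: +3 new -> 4 infected
Step 2: +6 new -> 10 infected
Step 3: +8 new -> 18 infected
Step 4: +9 new -> 27 infected
Step 5: +5 new -> 32 infected
Step 6: +2 new -> 34 infected
Step 7: +1 new -> 35 infected
Step 8: +1 new -> 36 infected
Step 9: +0 new -> 36 infected

Answer: 36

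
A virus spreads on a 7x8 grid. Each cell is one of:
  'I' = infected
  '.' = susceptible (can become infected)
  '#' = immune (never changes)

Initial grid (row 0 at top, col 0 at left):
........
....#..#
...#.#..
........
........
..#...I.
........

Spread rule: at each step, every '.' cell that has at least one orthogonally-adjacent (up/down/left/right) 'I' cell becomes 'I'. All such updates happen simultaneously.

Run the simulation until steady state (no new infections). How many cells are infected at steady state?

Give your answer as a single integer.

Step 0 (initial): 1 infected
Step 1: +4 new -> 5 infected
Step 2: +6 new -> 11 infected
Step 3: +6 new -> 17 infected
Step 4: +5 new -> 22 infected
Step 5: +6 new -> 28 infected
Step 6: +5 new -> 33 infected
Step 7: +6 new -> 39 infected
Step 8: +5 new -> 44 infected
Step 9: +4 new -> 48 infected
Step 10: +2 new -> 50 infected
Step 11: +1 new -> 51 infected
Step 12: +0 new -> 51 infected

Answer: 51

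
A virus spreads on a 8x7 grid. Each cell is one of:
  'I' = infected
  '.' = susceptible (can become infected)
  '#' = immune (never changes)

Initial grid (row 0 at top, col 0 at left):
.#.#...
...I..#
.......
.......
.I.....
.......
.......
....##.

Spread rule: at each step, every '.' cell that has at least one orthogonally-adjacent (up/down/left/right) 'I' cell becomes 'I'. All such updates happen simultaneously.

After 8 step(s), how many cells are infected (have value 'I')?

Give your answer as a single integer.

Step 0 (initial): 2 infected
Step 1: +7 new -> 9 infected
Step 2: +14 new -> 23 infected
Step 3: +10 new -> 33 infected
Step 4: +9 new -> 42 infected
Step 5: +5 new -> 47 infected
Step 6: +2 new -> 49 infected
Step 7: +1 new -> 50 infected
Step 8: +1 new -> 51 infected

Answer: 51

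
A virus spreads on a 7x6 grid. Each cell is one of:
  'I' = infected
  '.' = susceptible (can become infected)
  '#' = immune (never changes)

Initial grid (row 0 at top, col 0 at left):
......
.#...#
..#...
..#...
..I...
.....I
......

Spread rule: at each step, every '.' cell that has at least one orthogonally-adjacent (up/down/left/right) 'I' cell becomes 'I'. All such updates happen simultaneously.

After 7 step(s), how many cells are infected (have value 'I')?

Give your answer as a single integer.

Step 0 (initial): 2 infected
Step 1: +6 new -> 8 infected
Step 2: +9 new -> 17 infected
Step 3: +8 new -> 25 infected
Step 4: +4 new -> 29 infected
Step 5: +4 new -> 33 infected
Step 6: +3 new -> 36 infected
Step 7: +2 new -> 38 infected

Answer: 38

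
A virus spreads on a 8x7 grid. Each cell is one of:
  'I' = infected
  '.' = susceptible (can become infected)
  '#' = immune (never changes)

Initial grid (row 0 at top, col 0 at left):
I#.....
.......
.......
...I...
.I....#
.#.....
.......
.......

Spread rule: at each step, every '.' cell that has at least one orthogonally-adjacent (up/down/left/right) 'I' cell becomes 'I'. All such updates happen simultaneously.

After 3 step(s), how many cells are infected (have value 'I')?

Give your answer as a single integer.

Answer: 33

Derivation:
Step 0 (initial): 3 infected
Step 1: +8 new -> 11 infected
Step 2: +12 new -> 23 infected
Step 3: +10 new -> 33 infected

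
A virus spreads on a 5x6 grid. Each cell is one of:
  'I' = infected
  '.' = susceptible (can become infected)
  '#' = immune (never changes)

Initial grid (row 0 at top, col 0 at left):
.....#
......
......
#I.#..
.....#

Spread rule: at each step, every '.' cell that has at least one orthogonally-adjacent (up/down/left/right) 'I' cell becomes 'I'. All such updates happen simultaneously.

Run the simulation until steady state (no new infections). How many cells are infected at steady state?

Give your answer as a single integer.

Step 0 (initial): 1 infected
Step 1: +3 new -> 4 infected
Step 2: +5 new -> 9 infected
Step 3: +5 new -> 14 infected
Step 4: +5 new -> 19 infected
Step 5: +4 new -> 23 infected
Step 6: +3 new -> 26 infected
Step 7: +0 new -> 26 infected

Answer: 26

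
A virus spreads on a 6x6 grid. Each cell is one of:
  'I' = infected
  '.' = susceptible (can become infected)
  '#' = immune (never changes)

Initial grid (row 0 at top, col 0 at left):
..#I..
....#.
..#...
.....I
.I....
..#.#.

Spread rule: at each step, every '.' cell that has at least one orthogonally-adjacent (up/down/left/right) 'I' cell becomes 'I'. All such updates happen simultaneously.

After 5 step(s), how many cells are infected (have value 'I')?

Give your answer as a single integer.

Step 0 (initial): 3 infected
Step 1: +9 new -> 12 infected
Step 2: +13 new -> 25 infected
Step 3: +3 new -> 28 infected
Step 4: +2 new -> 30 infected
Step 5: +1 new -> 31 infected

Answer: 31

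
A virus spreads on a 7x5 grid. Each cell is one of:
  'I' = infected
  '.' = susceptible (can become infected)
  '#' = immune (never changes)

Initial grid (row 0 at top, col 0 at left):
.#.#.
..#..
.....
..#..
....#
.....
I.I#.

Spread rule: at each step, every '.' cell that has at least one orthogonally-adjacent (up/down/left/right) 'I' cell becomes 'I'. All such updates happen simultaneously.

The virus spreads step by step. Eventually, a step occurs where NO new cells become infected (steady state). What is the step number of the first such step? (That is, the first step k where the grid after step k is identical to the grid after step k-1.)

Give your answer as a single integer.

Step 0 (initial): 2 infected
Step 1: +3 new -> 5 infected
Step 2: +4 new -> 9 infected
Step 3: +4 new -> 13 infected
Step 4: +4 new -> 17 infected
Step 5: +4 new -> 21 infected
Step 6: +5 new -> 26 infected
Step 7: +1 new -> 27 infected
Step 8: +1 new -> 28 infected
Step 9: +0 new -> 28 infected

Answer: 9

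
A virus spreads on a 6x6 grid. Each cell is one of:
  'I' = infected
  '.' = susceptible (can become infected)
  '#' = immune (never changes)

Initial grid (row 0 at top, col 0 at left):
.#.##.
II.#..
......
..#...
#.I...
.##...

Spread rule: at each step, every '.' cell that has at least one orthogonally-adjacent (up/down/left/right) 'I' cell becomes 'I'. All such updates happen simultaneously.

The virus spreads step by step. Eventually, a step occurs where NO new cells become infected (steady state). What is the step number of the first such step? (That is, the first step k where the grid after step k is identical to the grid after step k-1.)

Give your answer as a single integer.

Answer: 8

Derivation:
Step 0 (initial): 3 infected
Step 1: +6 new -> 9 infected
Step 2: +7 new -> 16 infected
Step 3: +4 new -> 20 infected
Step 4: +3 new -> 23 infected
Step 5: +2 new -> 25 infected
Step 6: +1 new -> 26 infected
Step 7: +1 new -> 27 infected
Step 8: +0 new -> 27 infected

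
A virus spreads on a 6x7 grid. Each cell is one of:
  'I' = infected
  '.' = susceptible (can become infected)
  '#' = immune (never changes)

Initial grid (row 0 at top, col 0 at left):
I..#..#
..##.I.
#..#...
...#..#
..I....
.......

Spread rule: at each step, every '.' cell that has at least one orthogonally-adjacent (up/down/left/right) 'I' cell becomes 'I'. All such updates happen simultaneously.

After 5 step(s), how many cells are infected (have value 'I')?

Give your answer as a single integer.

Answer: 34

Derivation:
Step 0 (initial): 3 infected
Step 1: +10 new -> 13 infected
Step 2: +12 new -> 25 infected
Step 3: +6 new -> 31 infected
Step 4: +2 new -> 33 infected
Step 5: +1 new -> 34 infected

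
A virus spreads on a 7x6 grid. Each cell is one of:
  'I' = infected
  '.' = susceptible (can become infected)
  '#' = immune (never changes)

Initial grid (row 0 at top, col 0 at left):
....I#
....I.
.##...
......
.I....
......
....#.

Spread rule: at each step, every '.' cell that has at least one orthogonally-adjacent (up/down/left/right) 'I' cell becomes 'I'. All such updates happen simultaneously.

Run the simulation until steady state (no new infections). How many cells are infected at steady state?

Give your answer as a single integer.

Step 0 (initial): 3 infected
Step 1: +8 new -> 11 infected
Step 2: +11 new -> 22 infected
Step 3: +9 new -> 31 infected
Step 4: +5 new -> 36 infected
Step 5: +1 new -> 37 infected
Step 6: +1 new -> 38 infected
Step 7: +0 new -> 38 infected

Answer: 38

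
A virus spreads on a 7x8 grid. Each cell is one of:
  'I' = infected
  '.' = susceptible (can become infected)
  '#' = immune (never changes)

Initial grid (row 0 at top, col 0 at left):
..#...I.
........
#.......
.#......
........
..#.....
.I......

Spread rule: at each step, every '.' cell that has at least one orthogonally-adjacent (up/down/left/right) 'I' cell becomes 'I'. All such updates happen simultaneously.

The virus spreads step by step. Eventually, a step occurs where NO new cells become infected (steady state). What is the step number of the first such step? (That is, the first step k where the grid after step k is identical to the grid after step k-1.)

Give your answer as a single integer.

Step 0 (initial): 2 infected
Step 1: +6 new -> 8 infected
Step 2: +7 new -> 15 infected
Step 3: +9 new -> 24 infected
Step 4: +10 new -> 34 infected
Step 5: +11 new -> 45 infected
Step 6: +4 new -> 49 infected
Step 7: +2 new -> 51 infected
Step 8: +1 new -> 52 infected
Step 9: +0 new -> 52 infected

Answer: 9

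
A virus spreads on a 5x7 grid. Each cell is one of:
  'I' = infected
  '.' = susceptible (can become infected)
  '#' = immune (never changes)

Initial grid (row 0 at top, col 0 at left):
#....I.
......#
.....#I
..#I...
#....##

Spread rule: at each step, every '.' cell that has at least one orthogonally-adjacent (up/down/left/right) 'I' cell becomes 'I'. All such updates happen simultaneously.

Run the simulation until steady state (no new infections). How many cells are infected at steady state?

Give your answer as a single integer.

Answer: 28

Derivation:
Step 0 (initial): 3 infected
Step 1: +7 new -> 10 infected
Step 2: +8 new -> 18 infected
Step 3: +4 new -> 22 infected
Step 4: +4 new -> 26 infected
Step 5: +2 new -> 28 infected
Step 6: +0 new -> 28 infected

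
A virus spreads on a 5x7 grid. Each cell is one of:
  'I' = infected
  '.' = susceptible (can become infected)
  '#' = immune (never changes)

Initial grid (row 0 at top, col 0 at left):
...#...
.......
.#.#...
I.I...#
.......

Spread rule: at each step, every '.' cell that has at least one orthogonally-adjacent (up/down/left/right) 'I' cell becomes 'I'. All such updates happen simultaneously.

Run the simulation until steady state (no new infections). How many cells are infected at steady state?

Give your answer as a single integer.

Answer: 31

Derivation:
Step 0 (initial): 2 infected
Step 1: +6 new -> 8 infected
Step 2: +5 new -> 13 infected
Step 3: +7 new -> 20 infected
Step 4: +4 new -> 24 infected
Step 5: +4 new -> 28 infected
Step 6: +2 new -> 30 infected
Step 7: +1 new -> 31 infected
Step 8: +0 new -> 31 infected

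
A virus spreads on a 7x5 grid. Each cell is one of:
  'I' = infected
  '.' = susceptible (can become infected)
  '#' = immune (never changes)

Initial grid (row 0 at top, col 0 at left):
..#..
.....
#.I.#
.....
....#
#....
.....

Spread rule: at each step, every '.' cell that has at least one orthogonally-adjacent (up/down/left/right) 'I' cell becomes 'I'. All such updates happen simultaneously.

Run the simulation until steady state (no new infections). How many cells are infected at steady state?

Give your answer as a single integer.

Step 0 (initial): 1 infected
Step 1: +4 new -> 5 infected
Step 2: +5 new -> 10 infected
Step 3: +9 new -> 19 infected
Step 4: +6 new -> 25 infected
Step 5: +3 new -> 28 infected
Step 6: +2 new -> 30 infected
Step 7: +0 new -> 30 infected

Answer: 30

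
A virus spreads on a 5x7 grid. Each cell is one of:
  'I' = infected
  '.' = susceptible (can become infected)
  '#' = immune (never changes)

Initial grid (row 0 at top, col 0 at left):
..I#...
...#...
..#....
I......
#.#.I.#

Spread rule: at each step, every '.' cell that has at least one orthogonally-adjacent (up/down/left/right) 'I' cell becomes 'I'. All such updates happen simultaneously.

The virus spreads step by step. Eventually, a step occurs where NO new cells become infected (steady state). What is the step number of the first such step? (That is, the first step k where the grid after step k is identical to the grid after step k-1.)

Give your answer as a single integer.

Step 0 (initial): 3 infected
Step 1: +7 new -> 10 infected
Step 2: +9 new -> 19 infected
Step 3: +4 new -> 23 infected
Step 4: +3 new -> 26 infected
Step 5: +2 new -> 28 infected
Step 6: +1 new -> 29 infected
Step 7: +0 new -> 29 infected

Answer: 7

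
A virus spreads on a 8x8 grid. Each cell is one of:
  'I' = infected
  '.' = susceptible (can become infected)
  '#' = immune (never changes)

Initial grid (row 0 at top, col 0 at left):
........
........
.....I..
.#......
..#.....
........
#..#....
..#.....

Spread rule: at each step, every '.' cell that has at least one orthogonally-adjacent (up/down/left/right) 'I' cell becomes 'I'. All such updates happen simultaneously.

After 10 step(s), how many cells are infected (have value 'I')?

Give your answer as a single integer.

Answer: 59

Derivation:
Step 0 (initial): 1 infected
Step 1: +4 new -> 5 infected
Step 2: +8 new -> 13 infected
Step 3: +10 new -> 23 infected
Step 4: +10 new -> 33 infected
Step 5: +8 new -> 41 infected
Step 6: +7 new -> 48 infected
Step 7: +6 new -> 54 infected
Step 8: +3 new -> 57 infected
Step 9: +1 new -> 58 infected
Step 10: +1 new -> 59 infected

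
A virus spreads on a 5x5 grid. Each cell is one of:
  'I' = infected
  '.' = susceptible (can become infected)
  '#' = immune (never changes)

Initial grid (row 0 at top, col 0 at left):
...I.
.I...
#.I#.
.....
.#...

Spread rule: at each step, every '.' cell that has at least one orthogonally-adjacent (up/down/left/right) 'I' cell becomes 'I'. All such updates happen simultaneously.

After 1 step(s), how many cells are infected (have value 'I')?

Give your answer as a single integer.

Step 0 (initial): 3 infected
Step 1: +8 new -> 11 infected

Answer: 11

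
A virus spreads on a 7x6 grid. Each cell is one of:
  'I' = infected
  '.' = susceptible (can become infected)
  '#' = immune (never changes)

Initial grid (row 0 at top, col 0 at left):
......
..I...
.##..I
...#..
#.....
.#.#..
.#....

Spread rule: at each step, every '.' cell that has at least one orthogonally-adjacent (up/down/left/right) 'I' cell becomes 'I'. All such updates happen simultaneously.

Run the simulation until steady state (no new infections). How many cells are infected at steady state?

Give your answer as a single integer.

Step 0 (initial): 2 infected
Step 1: +6 new -> 8 infected
Step 2: +8 new -> 16 infected
Step 3: +5 new -> 21 infected
Step 4: +4 new -> 25 infected
Step 5: +3 new -> 28 infected
Step 6: +4 new -> 32 infected
Step 7: +1 new -> 33 infected
Step 8: +0 new -> 33 infected

Answer: 33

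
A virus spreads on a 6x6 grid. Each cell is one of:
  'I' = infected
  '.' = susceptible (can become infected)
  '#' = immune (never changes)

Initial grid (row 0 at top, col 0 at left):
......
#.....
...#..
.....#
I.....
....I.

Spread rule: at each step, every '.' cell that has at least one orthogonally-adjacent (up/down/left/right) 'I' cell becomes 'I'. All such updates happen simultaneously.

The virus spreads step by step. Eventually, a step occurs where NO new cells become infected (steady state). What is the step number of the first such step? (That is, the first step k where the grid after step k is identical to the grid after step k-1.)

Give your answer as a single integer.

Answer: 7

Derivation:
Step 0 (initial): 2 infected
Step 1: +6 new -> 8 infected
Step 2: +8 new -> 16 infected
Step 3: +4 new -> 20 infected
Step 4: +4 new -> 24 infected
Step 5: +5 new -> 29 infected
Step 6: +4 new -> 33 infected
Step 7: +0 new -> 33 infected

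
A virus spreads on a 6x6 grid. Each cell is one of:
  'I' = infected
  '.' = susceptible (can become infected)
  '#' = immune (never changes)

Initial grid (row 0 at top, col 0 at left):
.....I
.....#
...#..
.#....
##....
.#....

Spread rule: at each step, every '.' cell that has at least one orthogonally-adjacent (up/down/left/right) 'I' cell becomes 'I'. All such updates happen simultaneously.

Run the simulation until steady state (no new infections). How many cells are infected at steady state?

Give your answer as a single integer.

Answer: 29

Derivation:
Step 0 (initial): 1 infected
Step 1: +1 new -> 2 infected
Step 2: +2 new -> 4 infected
Step 3: +3 new -> 7 infected
Step 4: +4 new -> 11 infected
Step 5: +6 new -> 17 infected
Step 6: +6 new -> 23 infected
Step 7: +4 new -> 27 infected
Step 8: +2 new -> 29 infected
Step 9: +0 new -> 29 infected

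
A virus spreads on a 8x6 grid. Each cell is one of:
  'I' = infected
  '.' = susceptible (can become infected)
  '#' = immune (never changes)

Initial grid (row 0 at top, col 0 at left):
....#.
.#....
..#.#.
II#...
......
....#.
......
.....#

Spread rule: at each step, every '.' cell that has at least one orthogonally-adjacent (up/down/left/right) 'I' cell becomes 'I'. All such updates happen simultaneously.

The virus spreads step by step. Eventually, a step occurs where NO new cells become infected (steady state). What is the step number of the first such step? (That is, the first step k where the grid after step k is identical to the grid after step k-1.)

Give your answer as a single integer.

Step 0 (initial): 2 infected
Step 1: +4 new -> 6 infected
Step 2: +4 new -> 10 infected
Step 3: +5 new -> 15 infected
Step 4: +7 new -> 22 infected
Step 5: +6 new -> 28 infected
Step 6: +7 new -> 35 infected
Step 7: +4 new -> 39 infected
Step 8: +1 new -> 40 infected
Step 9: +1 new -> 41 infected
Step 10: +0 new -> 41 infected

Answer: 10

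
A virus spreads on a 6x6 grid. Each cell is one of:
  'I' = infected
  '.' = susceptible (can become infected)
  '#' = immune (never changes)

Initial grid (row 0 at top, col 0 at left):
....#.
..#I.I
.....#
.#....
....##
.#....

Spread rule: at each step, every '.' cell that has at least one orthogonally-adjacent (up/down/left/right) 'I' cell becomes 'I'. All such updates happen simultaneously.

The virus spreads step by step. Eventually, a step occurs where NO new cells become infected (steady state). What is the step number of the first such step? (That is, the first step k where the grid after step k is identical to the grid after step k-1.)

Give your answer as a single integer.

Answer: 8

Derivation:
Step 0 (initial): 2 infected
Step 1: +4 new -> 6 infected
Step 2: +4 new -> 10 infected
Step 3: +5 new -> 15 infected
Step 4: +6 new -> 21 infected
Step 5: +5 new -> 26 infected
Step 6: +2 new -> 28 infected
Step 7: +1 new -> 29 infected
Step 8: +0 new -> 29 infected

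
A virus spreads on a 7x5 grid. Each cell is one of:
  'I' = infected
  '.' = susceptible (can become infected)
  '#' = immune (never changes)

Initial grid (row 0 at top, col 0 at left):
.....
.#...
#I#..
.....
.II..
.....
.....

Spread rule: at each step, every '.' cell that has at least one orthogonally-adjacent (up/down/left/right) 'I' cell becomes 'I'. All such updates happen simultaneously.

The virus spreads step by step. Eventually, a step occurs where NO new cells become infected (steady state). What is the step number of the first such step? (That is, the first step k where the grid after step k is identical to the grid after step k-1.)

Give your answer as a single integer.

Step 0 (initial): 3 infected
Step 1: +6 new -> 9 infected
Step 2: +7 new -> 16 infected
Step 3: +5 new -> 21 infected
Step 4: +3 new -> 24 infected
Step 5: +3 new -> 27 infected
Step 6: +2 new -> 29 infected
Step 7: +1 new -> 30 infected
Step 8: +1 new -> 31 infected
Step 9: +1 new -> 32 infected
Step 10: +0 new -> 32 infected

Answer: 10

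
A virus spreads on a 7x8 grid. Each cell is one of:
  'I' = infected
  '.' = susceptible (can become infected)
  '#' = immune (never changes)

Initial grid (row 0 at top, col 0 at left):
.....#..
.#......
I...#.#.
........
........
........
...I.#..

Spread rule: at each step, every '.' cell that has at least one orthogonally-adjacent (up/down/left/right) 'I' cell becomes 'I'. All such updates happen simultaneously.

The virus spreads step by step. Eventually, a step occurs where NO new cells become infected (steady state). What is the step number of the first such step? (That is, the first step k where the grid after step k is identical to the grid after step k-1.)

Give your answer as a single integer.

Answer: 10

Derivation:
Step 0 (initial): 2 infected
Step 1: +6 new -> 8 infected
Step 2: +8 new -> 16 infected
Step 3: +12 new -> 28 infected
Step 4: +5 new -> 33 infected
Step 5: +6 new -> 39 infected
Step 6: +6 new -> 45 infected
Step 7: +2 new -> 47 infected
Step 8: +3 new -> 50 infected
Step 9: +1 new -> 51 infected
Step 10: +0 new -> 51 infected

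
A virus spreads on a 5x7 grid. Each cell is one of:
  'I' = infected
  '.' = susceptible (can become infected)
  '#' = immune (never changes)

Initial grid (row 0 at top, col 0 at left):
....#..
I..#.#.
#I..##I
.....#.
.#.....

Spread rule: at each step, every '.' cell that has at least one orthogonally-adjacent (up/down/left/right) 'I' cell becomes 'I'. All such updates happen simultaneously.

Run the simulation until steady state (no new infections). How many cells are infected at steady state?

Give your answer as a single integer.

Answer: 26

Derivation:
Step 0 (initial): 3 infected
Step 1: +6 new -> 9 infected
Step 2: +7 new -> 16 infected
Step 3: +6 new -> 22 infected
Step 4: +4 new -> 26 infected
Step 5: +0 new -> 26 infected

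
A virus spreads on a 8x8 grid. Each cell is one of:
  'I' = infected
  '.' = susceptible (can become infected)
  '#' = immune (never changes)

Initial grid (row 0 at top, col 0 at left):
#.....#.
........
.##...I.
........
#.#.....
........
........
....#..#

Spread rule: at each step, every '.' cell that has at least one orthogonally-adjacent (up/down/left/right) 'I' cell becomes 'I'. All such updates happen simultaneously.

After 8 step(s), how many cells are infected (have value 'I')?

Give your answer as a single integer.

Answer: 50

Derivation:
Step 0 (initial): 1 infected
Step 1: +4 new -> 5 infected
Step 2: +6 new -> 11 infected
Step 3: +8 new -> 19 infected
Step 4: +7 new -> 26 infected
Step 5: +8 new -> 34 infected
Step 6: +6 new -> 40 infected
Step 7: +6 new -> 46 infected
Step 8: +4 new -> 50 infected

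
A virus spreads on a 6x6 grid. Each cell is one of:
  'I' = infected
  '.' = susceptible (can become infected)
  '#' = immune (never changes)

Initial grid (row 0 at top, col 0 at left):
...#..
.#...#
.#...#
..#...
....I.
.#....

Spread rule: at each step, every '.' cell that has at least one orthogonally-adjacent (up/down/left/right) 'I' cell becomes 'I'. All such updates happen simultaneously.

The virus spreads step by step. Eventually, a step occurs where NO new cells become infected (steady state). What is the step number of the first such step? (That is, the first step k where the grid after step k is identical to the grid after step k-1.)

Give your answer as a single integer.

Answer: 9

Derivation:
Step 0 (initial): 1 infected
Step 1: +4 new -> 5 infected
Step 2: +6 new -> 11 infected
Step 3: +4 new -> 15 infected
Step 4: +5 new -> 20 infected
Step 5: +4 new -> 24 infected
Step 6: +2 new -> 26 infected
Step 7: +2 new -> 28 infected
Step 8: +1 new -> 29 infected
Step 9: +0 new -> 29 infected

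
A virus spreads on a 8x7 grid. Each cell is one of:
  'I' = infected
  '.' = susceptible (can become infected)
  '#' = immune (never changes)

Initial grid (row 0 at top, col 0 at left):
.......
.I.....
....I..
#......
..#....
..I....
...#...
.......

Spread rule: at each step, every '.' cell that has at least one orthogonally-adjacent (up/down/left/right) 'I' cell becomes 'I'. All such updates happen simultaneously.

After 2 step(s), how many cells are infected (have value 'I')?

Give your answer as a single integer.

Answer: 32

Derivation:
Step 0 (initial): 3 infected
Step 1: +11 new -> 14 infected
Step 2: +18 new -> 32 infected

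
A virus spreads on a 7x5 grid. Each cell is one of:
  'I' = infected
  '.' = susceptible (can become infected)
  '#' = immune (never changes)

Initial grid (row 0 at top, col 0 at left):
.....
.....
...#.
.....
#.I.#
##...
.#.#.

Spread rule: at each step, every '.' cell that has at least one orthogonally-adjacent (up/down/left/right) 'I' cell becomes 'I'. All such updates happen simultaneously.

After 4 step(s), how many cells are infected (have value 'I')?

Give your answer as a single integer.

Step 0 (initial): 1 infected
Step 1: +4 new -> 5 infected
Step 2: +5 new -> 10 infected
Step 3: +5 new -> 15 infected
Step 4: +6 new -> 21 infected

Answer: 21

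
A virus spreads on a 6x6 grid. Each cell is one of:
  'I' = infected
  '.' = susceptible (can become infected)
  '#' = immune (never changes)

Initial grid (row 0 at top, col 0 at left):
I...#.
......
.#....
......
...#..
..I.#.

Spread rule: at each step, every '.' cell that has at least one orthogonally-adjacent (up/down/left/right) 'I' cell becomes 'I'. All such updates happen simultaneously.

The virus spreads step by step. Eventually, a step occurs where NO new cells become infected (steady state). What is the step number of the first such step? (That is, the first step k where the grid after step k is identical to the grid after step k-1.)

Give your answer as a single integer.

Answer: 8

Derivation:
Step 0 (initial): 2 infected
Step 1: +5 new -> 7 infected
Step 2: +6 new -> 13 infected
Step 3: +7 new -> 20 infected
Step 4: +3 new -> 23 infected
Step 5: +4 new -> 27 infected
Step 6: +3 new -> 30 infected
Step 7: +2 new -> 32 infected
Step 8: +0 new -> 32 infected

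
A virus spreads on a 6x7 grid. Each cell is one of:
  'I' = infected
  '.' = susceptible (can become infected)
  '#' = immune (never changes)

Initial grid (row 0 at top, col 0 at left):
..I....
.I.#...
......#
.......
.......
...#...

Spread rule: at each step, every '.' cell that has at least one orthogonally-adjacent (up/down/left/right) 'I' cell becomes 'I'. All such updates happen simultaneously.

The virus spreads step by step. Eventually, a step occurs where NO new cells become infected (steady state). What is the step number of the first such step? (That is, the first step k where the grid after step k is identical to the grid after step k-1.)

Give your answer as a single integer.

Answer: 10

Derivation:
Step 0 (initial): 2 infected
Step 1: +5 new -> 7 infected
Step 2: +5 new -> 12 infected
Step 3: +6 new -> 18 infected
Step 4: +7 new -> 25 infected
Step 5: +6 new -> 31 infected
Step 6: +2 new -> 33 infected
Step 7: +3 new -> 36 infected
Step 8: +2 new -> 38 infected
Step 9: +1 new -> 39 infected
Step 10: +0 new -> 39 infected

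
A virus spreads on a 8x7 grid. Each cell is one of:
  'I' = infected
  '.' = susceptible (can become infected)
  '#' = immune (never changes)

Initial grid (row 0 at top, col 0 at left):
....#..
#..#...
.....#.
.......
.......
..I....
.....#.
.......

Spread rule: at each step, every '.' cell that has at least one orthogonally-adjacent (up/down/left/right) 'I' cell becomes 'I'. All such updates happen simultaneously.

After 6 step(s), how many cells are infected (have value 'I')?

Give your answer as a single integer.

Step 0 (initial): 1 infected
Step 1: +4 new -> 5 infected
Step 2: +8 new -> 13 infected
Step 3: +10 new -> 23 infected
Step 4: +9 new -> 32 infected
Step 5: +8 new -> 40 infected
Step 6: +5 new -> 45 infected

Answer: 45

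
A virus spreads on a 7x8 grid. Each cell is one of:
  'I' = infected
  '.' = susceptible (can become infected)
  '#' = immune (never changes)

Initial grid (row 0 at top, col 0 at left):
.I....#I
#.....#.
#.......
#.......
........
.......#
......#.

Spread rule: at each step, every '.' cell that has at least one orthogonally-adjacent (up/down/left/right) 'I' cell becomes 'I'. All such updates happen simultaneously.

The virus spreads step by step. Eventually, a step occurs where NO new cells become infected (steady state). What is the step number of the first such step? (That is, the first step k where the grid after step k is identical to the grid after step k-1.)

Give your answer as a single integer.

Step 0 (initial): 2 infected
Step 1: +4 new -> 6 infected
Step 2: +4 new -> 10 infected
Step 3: +6 new -> 16 infected
Step 4: +8 new -> 24 infected
Step 5: +8 new -> 32 infected
Step 6: +7 new -> 39 infected
Step 7: +5 new -> 44 infected
Step 8: +3 new -> 47 infected
Step 9: +1 new -> 48 infected
Step 10: +0 new -> 48 infected

Answer: 10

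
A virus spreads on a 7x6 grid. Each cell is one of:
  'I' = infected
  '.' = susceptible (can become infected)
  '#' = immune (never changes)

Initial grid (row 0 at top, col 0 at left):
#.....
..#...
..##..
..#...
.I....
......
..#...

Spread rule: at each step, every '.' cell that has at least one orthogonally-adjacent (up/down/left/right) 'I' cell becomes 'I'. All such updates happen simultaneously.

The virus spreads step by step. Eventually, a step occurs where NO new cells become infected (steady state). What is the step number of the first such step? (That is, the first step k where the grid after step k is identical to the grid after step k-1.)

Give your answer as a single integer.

Answer: 9

Derivation:
Step 0 (initial): 1 infected
Step 1: +4 new -> 5 infected
Step 2: +6 new -> 11 infected
Step 3: +6 new -> 17 infected
Step 4: +6 new -> 23 infected
Step 5: +5 new -> 28 infected
Step 6: +4 new -> 32 infected
Step 7: +3 new -> 35 infected
Step 8: +1 new -> 36 infected
Step 9: +0 new -> 36 infected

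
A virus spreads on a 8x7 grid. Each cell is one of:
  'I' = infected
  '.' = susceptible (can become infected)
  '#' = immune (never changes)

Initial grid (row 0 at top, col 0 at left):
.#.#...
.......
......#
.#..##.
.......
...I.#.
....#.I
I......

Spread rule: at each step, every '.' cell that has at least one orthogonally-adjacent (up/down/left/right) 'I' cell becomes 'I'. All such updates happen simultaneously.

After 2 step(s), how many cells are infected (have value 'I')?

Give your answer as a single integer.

Step 0 (initial): 3 infected
Step 1: +9 new -> 12 infected
Step 2: +11 new -> 23 infected

Answer: 23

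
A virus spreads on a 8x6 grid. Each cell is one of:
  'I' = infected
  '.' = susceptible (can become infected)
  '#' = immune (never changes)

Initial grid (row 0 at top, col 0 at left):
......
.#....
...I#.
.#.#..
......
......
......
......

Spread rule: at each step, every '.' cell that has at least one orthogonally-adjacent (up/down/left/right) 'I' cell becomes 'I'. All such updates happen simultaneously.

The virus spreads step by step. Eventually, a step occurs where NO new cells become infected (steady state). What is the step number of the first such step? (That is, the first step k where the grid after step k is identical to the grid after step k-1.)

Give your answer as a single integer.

Step 0 (initial): 1 infected
Step 1: +2 new -> 3 infected
Step 2: +5 new -> 8 infected
Step 3: +5 new -> 13 infected
Step 4: +8 new -> 21 infected
Step 5: +7 new -> 28 infected
Step 6: +7 new -> 35 infected
Step 7: +5 new -> 40 infected
Step 8: +3 new -> 43 infected
Step 9: +1 new -> 44 infected
Step 10: +0 new -> 44 infected

Answer: 10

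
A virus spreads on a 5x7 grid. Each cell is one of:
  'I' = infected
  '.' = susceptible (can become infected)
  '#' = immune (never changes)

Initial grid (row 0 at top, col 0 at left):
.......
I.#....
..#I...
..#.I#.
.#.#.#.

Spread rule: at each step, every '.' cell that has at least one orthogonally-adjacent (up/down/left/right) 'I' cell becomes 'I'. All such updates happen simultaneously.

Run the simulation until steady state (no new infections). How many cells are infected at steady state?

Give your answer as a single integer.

Step 0 (initial): 3 infected
Step 1: +7 new -> 10 infected
Step 2: +6 new -> 16 infected
Step 3: +6 new -> 22 infected
Step 4: +3 new -> 25 infected
Step 5: +2 new -> 27 infected
Step 6: +0 new -> 27 infected

Answer: 27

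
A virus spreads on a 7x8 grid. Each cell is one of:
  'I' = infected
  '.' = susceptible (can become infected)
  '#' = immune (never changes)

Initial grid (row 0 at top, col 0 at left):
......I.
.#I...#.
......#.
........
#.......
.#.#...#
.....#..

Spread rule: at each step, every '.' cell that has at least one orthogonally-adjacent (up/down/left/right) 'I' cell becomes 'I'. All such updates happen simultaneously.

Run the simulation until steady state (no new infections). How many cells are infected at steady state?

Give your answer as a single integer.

Answer: 48

Derivation:
Step 0 (initial): 2 infected
Step 1: +5 new -> 7 infected
Step 2: +9 new -> 16 infected
Step 3: +8 new -> 24 infected
Step 4: +8 new -> 32 infected
Step 5: +5 new -> 37 infected
Step 6: +5 new -> 42 infected
Step 7: +3 new -> 45 infected
Step 8: +2 new -> 47 infected
Step 9: +1 new -> 48 infected
Step 10: +0 new -> 48 infected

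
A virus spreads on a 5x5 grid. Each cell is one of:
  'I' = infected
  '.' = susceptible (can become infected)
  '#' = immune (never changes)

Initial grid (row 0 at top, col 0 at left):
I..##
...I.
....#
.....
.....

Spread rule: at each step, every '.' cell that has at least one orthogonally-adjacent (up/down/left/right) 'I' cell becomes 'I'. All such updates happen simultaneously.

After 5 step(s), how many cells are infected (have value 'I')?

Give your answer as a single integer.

Step 0 (initial): 2 infected
Step 1: +5 new -> 7 infected
Step 2: +5 new -> 12 infected
Step 3: +5 new -> 17 infected
Step 4: +4 new -> 21 infected
Step 5: +1 new -> 22 infected

Answer: 22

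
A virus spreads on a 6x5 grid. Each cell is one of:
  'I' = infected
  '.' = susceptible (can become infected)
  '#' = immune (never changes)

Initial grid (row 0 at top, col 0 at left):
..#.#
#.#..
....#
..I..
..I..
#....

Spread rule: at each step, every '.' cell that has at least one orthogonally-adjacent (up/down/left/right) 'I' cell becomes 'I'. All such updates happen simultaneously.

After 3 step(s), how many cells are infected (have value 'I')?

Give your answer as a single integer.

Step 0 (initial): 2 infected
Step 1: +6 new -> 8 infected
Step 2: +8 new -> 16 infected
Step 3: +4 new -> 20 infected

Answer: 20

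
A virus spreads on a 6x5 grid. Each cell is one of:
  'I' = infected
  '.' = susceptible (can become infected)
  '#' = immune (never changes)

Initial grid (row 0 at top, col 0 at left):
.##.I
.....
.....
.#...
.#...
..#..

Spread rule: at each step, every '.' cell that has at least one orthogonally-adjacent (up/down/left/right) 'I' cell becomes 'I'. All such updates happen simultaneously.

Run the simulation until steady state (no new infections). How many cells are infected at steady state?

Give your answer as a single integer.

Answer: 25

Derivation:
Step 0 (initial): 1 infected
Step 1: +2 new -> 3 infected
Step 2: +2 new -> 5 infected
Step 3: +3 new -> 8 infected
Step 4: +4 new -> 12 infected
Step 5: +5 new -> 17 infected
Step 6: +4 new -> 21 infected
Step 7: +1 new -> 22 infected
Step 8: +1 new -> 23 infected
Step 9: +1 new -> 24 infected
Step 10: +1 new -> 25 infected
Step 11: +0 new -> 25 infected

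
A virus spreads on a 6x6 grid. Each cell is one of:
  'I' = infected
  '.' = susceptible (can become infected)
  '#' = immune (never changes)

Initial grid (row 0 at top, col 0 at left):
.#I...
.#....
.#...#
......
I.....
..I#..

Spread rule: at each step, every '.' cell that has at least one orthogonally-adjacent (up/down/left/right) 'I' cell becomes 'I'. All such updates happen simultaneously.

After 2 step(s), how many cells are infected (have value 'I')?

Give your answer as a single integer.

Answer: 17

Derivation:
Step 0 (initial): 3 infected
Step 1: +7 new -> 10 infected
Step 2: +7 new -> 17 infected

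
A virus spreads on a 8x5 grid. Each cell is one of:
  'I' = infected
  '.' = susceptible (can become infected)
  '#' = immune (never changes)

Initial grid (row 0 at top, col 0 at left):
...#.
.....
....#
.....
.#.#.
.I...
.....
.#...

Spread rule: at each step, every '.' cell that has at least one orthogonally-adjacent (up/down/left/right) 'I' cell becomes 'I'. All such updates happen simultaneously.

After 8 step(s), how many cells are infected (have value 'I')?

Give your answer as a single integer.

Step 0 (initial): 1 infected
Step 1: +3 new -> 4 infected
Step 2: +5 new -> 9 infected
Step 3: +6 new -> 15 infected
Step 4: +7 new -> 22 infected
Step 5: +6 new -> 28 infected
Step 6: +4 new -> 32 infected
Step 7: +2 new -> 34 infected
Step 8: +1 new -> 35 infected

Answer: 35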